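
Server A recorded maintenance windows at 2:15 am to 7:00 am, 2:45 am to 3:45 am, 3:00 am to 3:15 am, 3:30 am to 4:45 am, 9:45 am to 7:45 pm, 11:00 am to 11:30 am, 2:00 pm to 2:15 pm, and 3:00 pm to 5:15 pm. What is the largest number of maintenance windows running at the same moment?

At 3:00 am, 3 of the intervals are simultaneously active.
No point has more.

3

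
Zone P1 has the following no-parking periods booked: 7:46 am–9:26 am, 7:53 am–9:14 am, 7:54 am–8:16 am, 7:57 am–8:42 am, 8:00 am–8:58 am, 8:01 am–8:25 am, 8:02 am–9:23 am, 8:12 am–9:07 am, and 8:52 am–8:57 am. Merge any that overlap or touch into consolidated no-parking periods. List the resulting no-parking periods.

7:46 am–9:26 am

7:53 am–9:14 am overlaps/touches 7:46 am–9:26 am → extend to 7:46 am–9:26 am.
7:54 am–8:16 am overlaps/touches 7:46 am–9:26 am → extend to 7:46 am–9:26 am.
7:57 am–8:42 am overlaps/touches 7:46 am–9:26 am → extend to 7:46 am–9:26 am.
8:00 am–8:58 am overlaps/touches 7:46 am–9:26 am → extend to 7:46 am–9:26 am.
8:01 am–8:25 am overlaps/touches 7:46 am–9:26 am → extend to 7:46 am–9:26 am.
8:02 am–9:23 am overlaps/touches 7:46 am–9:26 am → extend to 7:46 am–9:26 am.
8:12 am–9:07 am overlaps/touches 7:46 am–9:26 am → extend to 7:46 am–9:26 am.
8:52 am–8:57 am overlaps/touches 7:46 am–9:26 am → extend to 7:46 am–9:26 am.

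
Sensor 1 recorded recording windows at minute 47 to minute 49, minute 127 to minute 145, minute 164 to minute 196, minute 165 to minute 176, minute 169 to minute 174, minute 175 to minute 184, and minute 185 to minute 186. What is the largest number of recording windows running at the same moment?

At minute 169, 3 of the intervals are simultaneously active.
No point has more.

3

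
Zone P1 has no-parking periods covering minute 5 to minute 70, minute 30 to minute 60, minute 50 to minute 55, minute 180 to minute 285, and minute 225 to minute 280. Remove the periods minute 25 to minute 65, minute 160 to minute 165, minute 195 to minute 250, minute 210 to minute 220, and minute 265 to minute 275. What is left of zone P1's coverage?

minute 5 to minute 25, minute 65 to minute 70, minute 180 to minute 195, minute 250 to minute 265, minute 275 to minute 285

A, merged: minute 5 to minute 70, minute 180 to minute 285.
B, merged: minute 25 to minute 65, minute 160 to minute 165, minute 195 to minute 250, minute 265 to minute 275.
minute 5 to minute 70 with B removed leaves minute 5 to minute 25, minute 65 to minute 70.
minute 180 to minute 285 with B removed leaves minute 180 to minute 195, minute 250 to minute 265, minute 275 to minute 285.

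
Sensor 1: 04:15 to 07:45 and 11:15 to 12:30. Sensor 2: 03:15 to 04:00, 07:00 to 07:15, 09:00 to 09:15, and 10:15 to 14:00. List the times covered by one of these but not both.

Only in the first: 04:15–07:00, 07:15–07:45.
Only in the second: 03:15–04:00, 09:00–09:15, 10:15–11:15, 12:30–14:00.
Together these are the periods covered by exactly one.

03:15–04:00, 04:15–07:00, 07:15–07:45, 09:00–09:15, 10:15–11:15, 12:30–14:00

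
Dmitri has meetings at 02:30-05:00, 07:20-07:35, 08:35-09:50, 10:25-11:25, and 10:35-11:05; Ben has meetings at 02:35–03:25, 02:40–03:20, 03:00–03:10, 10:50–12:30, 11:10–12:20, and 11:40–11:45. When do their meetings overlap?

First set merges to 02:30–05:00, 07:20–07:35, 08:35–09:50, 10:25–11:25.
Second set merges to 02:35–03:25, 10:50–12:30.
02:30–05:00 ∩ B → 02:35–03:25.
07:20–07:35 meets no B interval.
08:35–09:50 meets no B interval.
10:25–11:25 ∩ B → 10:50–11:25.

02:35–03:25, 10:50–11:25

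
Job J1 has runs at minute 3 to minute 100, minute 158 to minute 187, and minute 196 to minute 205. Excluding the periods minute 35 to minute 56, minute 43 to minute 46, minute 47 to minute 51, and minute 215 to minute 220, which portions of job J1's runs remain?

Second set merges to minute 35 to minute 56, minute 215 to minute 220.
minute 3 to minute 100 with B removed leaves minute 3 to minute 35, minute 56 to minute 100.
minute 158 to minute 187 is untouched.
minute 196 to minute 205 is untouched.

minute 3 to minute 35, minute 56 to minute 100, minute 158 to minute 187, minute 196 to minute 205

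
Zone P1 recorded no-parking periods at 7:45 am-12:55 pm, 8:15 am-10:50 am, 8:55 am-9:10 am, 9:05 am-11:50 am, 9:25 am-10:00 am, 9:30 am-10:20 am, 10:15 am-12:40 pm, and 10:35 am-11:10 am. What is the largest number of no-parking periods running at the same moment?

At 9:30 am, 5 of the intervals are simultaneously active.
No point has more.

5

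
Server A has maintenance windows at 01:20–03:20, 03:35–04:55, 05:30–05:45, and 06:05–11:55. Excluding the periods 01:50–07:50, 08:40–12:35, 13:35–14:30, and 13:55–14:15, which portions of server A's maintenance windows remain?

01:20–01:50, 07:50–08:40

Second set merges to 01:50–07:50, 08:40–12:35, 13:35–14:30.
01:20–03:20 minus B → 01:20–01:50.
03:35–04:55: fully covered by B → removed.
05:30–05:45: fully covered by B → removed.
06:05–11:55 minus B → 07:50–08:40.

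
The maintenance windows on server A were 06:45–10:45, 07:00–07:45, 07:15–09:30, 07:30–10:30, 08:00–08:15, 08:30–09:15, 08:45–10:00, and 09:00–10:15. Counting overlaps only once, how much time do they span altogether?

Merged: 06:45–10:45.
Length: 4 h.

4 h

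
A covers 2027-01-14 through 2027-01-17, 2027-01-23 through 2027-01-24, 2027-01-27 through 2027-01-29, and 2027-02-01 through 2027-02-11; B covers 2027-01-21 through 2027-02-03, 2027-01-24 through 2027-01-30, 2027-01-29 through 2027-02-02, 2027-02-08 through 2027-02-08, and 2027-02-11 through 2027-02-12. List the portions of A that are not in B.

Second set merges to 2027-01-21 through 2027-02-03, 2027-02-08 through 2027-02-08, 2027-02-11 through 2027-02-12.
2027-01-14 through 2027-01-17: no B overlap → unchanged.
2027-01-23 through 2027-01-24: fully covered by B → removed.
2027-01-27 through 2027-01-29: fully covered by B → removed.
2027-02-01 through 2027-02-11 minus B → 2027-02-04 through 2027-02-07, 2027-02-09 through 2027-02-10.

2027-01-14 through 2027-01-17, 2027-02-04 through 2027-02-07, 2027-02-09 through 2027-02-10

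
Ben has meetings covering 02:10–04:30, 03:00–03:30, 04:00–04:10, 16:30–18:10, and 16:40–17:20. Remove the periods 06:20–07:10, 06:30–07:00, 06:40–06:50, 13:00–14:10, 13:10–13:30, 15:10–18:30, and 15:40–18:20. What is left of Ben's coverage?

A, merged: 02:10-04:30, 16:30-18:10.
B, merged: 06:20-07:10, 13:00-14:10, 15:10-18:30.
02:10-04:30: no B overlap → unchanged.
16:30-18:10: fully covered by B → removed.

02:10-04:30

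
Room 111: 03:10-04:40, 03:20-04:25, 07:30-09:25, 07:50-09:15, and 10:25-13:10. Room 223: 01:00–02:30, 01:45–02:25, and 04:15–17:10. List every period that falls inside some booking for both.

First set merges to 03:10–04:40, 07:30–09:25, 10:25–13:10.
Second set merges to 01:00–02:30, 04:15–17:10.
03:10–04:40 overlaps B on 04:15–04:40.
07:30–09:25 overlaps B on 07:30–09:25.
10:25–13:10 overlaps B on 10:25–13:10.

04:15–04:40, 07:30–09:25, 10:25–13:10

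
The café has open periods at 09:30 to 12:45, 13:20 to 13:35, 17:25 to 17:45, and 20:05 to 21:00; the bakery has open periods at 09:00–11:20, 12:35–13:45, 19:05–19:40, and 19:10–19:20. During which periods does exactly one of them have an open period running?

09:00-09:30, 11:20-12:35, 12:45-13:20, 13:35-13:45, 17:25-17:45, 19:05-19:40, 20:05-21:00

B, merged: 09:00-11:20, 12:35-13:45, 19:05-19:40.
Only in the first: 11:20-12:35, 17:25-17:45, 20:05-21:00.
Only in the second: 09:00-09:30, 12:45-13:20, 13:35-13:45, 19:05-19:40.
Together these are the periods covered by exactly one.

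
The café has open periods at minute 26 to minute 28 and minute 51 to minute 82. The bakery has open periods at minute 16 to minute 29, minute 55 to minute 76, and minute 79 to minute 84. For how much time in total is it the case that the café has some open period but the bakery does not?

7 minutes

A \ B = minute 51 to minute 55, minute 76 to minute 79.
Total: 4 minutes + 3 minutes = 7 minutes.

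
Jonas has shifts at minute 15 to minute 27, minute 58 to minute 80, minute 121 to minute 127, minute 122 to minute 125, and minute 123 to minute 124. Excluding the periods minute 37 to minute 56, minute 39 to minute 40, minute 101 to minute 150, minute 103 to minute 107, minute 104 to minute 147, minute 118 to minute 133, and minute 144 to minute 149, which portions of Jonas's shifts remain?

First set merges to minute 15 to minute 27, minute 58 to minute 80, minute 121 to minute 127.
Second set merges to minute 37 to minute 56, minute 101 to minute 150.
minute 15 to minute 27: nothing removed.
minute 58 to minute 80: nothing removed.
minute 121 to minute 127: entirely removed.

minute 15 to minute 27, minute 58 to minute 80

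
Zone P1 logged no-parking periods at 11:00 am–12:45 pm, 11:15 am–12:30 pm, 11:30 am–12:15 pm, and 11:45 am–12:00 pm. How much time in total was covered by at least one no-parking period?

1 h 45 min

Merged: 11:00 am–12:45 pm.
Length: 1 h 45 min.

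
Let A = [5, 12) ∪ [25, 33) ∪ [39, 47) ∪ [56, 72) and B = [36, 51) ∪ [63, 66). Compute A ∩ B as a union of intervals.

[39, 47) ∪ [63, 66)

[5, 12) meets no B interval.
[25, 33) meets no B interval.
[39, 47) ∩ B → [39, 47).
[56, 72) ∩ B → [63, 66).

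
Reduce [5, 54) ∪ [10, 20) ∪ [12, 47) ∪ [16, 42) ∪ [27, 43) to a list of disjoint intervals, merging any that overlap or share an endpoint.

[5, 54)

[10, 20) overlaps/touches [5, 54) → extend to [5, 54).
[12, 47) overlaps/touches [5, 54) → extend to [5, 54).
[16, 42) overlaps/touches [5, 54) → extend to [5, 54).
[27, 43) overlaps/touches [5, 54) → extend to [5, 54).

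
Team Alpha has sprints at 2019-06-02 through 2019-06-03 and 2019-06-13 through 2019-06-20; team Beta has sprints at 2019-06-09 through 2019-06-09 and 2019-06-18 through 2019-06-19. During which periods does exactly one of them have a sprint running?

A \ B = 2019-06-02 through 2019-06-03, 2019-06-13 through 2019-06-17, 2019-06-20 through 2019-06-20.
B \ A = 2019-06-09 through 2019-06-09.
Union of the two gives the symmetric difference.

2019-06-02 through 2019-06-03, 2019-06-09 through 2019-06-09, 2019-06-13 through 2019-06-17, 2019-06-20 through 2019-06-20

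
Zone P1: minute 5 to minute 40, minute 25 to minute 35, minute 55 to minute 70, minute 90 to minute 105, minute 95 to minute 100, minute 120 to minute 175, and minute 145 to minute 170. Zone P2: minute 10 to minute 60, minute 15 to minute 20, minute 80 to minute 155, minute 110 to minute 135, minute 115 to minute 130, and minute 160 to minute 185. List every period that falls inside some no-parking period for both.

minute 10 to minute 40, minute 55 to minute 60, minute 90 to minute 105, minute 120 to minute 155, minute 160 to minute 175

A, merged: minute 5 to minute 40, minute 55 to minute 70, minute 90 to minute 105, minute 120 to minute 175.
B, merged: minute 10 to minute 60, minute 80 to minute 155, minute 160 to minute 185.
minute 5 to minute 40 ∩ B → minute 10 to minute 40.
minute 55 to minute 70 ∩ B → minute 55 to minute 60.
minute 90 to minute 105 ∩ B → minute 90 to minute 105.
minute 120 to minute 175 ∩ B → minute 120 to minute 155, minute 160 to minute 175.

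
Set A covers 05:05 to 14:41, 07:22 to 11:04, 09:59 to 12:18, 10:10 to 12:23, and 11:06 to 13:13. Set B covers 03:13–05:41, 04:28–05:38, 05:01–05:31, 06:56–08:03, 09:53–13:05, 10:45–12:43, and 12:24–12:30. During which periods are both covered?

05:05–05:41, 06:56–08:03, 09:53–13:05

Merge the first list: 05:05–14:41.
Merge the second list: 03:13–05:41, 06:56–08:03, 09:53–13:05.
05:05–14:41 ∩ B → 05:05–05:41, 06:56–08:03, 09:53–13:05.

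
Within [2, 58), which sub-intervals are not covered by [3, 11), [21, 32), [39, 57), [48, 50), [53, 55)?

[2, 3) ∪ [11, 21) ∪ [32, 39) ∪ [57, 58)

Covered (merged): [3, 11), [21, 32), [39, 57).
Uncovered inside [2, 58): [2, 3), [11, 21), [32, 39), [57, 58).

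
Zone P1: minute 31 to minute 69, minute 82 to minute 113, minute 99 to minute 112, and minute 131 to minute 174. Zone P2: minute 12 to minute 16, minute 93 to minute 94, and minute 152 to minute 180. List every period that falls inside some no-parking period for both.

A, merged: minute 31 to minute 69, minute 82 to minute 113, minute 131 to minute 174.
minute 31 to minute 69 meets no B interval.
minute 82 to minute 113 ∩ B → minute 93 to minute 94.
minute 131 to minute 174 ∩ B → minute 152 to minute 174.

minute 93 to minute 94, minute 152 to minute 174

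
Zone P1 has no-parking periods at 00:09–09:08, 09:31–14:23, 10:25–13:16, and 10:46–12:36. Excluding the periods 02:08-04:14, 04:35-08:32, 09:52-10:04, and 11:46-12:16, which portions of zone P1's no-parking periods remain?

00:09-02:08, 04:14-04:35, 08:32-09:08, 09:31-09:52, 10:04-11:46, 12:16-14:23

Merge the first list: 00:09-09:08, 09:31-14:23.
00:09-09:08 with B removed leaves 00:09-02:08, 04:14-04:35, 08:32-09:08.
09:31-14:23 with B removed leaves 09:31-09:52, 10:04-11:46, 12:16-14:23.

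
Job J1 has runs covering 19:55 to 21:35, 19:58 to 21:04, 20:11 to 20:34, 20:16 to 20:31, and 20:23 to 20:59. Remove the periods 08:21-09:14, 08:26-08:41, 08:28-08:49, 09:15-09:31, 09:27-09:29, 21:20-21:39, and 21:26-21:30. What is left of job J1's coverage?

A, merged: 19:55-21:35.
B, merged: 08:21-09:14, 09:15-09:31, 21:20-21:39.
19:55-21:35 with B removed leaves 19:55-21:20.

19:55-21:20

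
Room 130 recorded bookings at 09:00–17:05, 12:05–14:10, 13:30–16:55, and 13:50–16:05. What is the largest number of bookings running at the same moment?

4

Walk the sorted start/end points keeping a running depth.
The depth first hits 4 at 13:50.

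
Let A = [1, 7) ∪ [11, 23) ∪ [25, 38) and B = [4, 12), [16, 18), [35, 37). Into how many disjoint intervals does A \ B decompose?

A \ B = [1, 4), [12, 16), [18, 23), [25, 35), [37, 38).
That is 5 disjoint pieces.

5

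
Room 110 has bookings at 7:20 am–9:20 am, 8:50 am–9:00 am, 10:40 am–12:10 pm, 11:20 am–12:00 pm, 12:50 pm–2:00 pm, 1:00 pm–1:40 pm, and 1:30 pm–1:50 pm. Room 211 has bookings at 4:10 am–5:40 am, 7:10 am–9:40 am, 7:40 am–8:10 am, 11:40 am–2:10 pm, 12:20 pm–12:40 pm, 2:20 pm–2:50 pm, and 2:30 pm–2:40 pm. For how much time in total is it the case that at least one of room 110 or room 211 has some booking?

8 h

First set merges to 7:20 am–9:20 am, 10:40 am–12:10 pm, 12:50 pm–2:00 pm.
Second set merges to 4:10 am–5:40 am, 7:10 am–9:40 am, 11:40 am–2:10 pm, 2:20 pm–2:50 pm.
A ∪ B = 4:10 am–5:40 am, 7:10 am–9:40 am, 10:40 am–2:10 pm, 2:20 pm–2:50 pm.
Total: 1 h 30 min + 2 h 30 min + 3 h 30 min + 30 min = 8 h.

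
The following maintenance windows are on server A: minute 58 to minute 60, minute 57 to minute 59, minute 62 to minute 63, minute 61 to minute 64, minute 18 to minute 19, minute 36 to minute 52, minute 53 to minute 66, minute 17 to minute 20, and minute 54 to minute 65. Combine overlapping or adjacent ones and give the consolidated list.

minute 17 to minute 20, minute 36 to minute 52, minute 53 to minute 66

Sort by start: minute 17 to minute 20, minute 18 to minute 19, minute 36 to minute 52, minute 53 to minute 66, minute 54 to minute 65, minute 57 to minute 59, minute 58 to minute 60, minute 61 to minute 64, minute 62 to minute 63.
minute 18 to minute 19 overlaps/touches minute 17 to minute 20 → extend to minute 17 to minute 20.
minute 36 to minute 52 is disjoint → start new block.
minute 53 to minute 66 is disjoint → start new block.
minute 54 to minute 65 overlaps/touches minute 53 to minute 66 → extend to minute 53 to minute 66.
minute 57 to minute 59 overlaps/touches minute 53 to minute 66 → extend to minute 53 to minute 66.
minute 58 to minute 60 overlaps/touches minute 53 to minute 66 → extend to minute 53 to minute 66.
minute 61 to minute 64 overlaps/touches minute 53 to minute 66 → extend to minute 53 to minute 66.
minute 62 to minute 63 overlaps/touches minute 53 to minute 66 → extend to minute 53 to minute 66.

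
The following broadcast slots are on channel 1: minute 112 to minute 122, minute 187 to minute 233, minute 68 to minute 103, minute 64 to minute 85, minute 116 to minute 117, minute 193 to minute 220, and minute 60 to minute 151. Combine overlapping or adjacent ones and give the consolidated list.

Sort by start: minute 60 to minute 151, minute 64 to minute 85, minute 68 to minute 103, minute 112 to minute 122, minute 116 to minute 117, minute 187 to minute 233, minute 193 to minute 220.
minute 64 to minute 85 overlaps/touches minute 60 to minute 151 → extend to minute 60 to minute 151.
minute 68 to minute 103 overlaps/touches minute 60 to minute 151 → extend to minute 60 to minute 151.
minute 112 to minute 122 overlaps/touches minute 60 to minute 151 → extend to minute 60 to minute 151.
minute 116 to minute 117 overlaps/touches minute 60 to minute 151 → extend to minute 60 to minute 151.
minute 187 to minute 233 is disjoint → start new block.
minute 193 to minute 220 overlaps/touches minute 187 to minute 233 → extend to minute 187 to minute 233.

minute 60 to minute 151, minute 187 to minute 233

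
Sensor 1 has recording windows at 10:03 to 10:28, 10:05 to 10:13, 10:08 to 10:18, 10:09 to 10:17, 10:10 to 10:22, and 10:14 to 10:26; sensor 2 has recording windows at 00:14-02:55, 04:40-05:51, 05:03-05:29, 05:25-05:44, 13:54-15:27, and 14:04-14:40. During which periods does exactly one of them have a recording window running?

00:14–02:55, 04:40–05:51, 10:03–10:28, 13:54–15:27

First set merges to 10:03–10:28.
Second set merges to 00:14–02:55, 04:40–05:51, 13:54–15:27.
A \ B = 10:03–10:28.
B \ A = 00:14–02:55, 04:40–05:51, 13:54–15:27.
Union of the two gives the symmetric difference.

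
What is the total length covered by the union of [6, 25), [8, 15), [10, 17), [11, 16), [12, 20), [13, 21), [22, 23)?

Merged: [6, 25).
Length: 19.

19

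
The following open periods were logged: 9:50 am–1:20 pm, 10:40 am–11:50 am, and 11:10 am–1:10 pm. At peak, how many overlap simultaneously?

3

Sweep endpoints in order; track running count of active intervals.
Peak of 3 reached at 11:10 am.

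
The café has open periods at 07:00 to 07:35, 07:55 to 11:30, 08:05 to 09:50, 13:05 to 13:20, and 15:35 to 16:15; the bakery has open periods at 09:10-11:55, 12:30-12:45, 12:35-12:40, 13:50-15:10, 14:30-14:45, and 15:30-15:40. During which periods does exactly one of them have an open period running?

First set merges to 07:00–07:35, 07:55–11:30, 13:05–13:20, 15:35–16:15.
Second set merges to 09:10–11:55, 12:30–12:45, 13:50–15:10, 15:30–15:40.
A but not B: 07:00–07:35, 07:55–09:10, 13:05–13:20, 15:40–16:15.
B but not A: 11:30–11:55, 12:30–12:45, 13:50–15:10, 15:30–15:35.
Combining gives A △ B.

07:00–07:35, 07:55–09:10, 11:30–11:55, 12:30–12:45, 13:05–13:20, 13:50–15:10, 15:30–15:35, 15:40–16:15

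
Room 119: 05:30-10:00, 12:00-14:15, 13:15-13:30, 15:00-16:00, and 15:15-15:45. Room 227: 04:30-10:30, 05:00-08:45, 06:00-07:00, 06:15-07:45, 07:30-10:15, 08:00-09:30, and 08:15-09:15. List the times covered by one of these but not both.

04:30–05:30, 10:00–10:30, 12:00–14:15, 15:00–16:00

First set merges to 05:30–10:00, 12:00–14:15, 15:00–16:00.
Second set merges to 04:30–10:30.
A but not B: 12:00–14:15, 15:00–16:00.
B but not A: 04:30–05:30, 10:00–10:30.
Combining gives A △ B.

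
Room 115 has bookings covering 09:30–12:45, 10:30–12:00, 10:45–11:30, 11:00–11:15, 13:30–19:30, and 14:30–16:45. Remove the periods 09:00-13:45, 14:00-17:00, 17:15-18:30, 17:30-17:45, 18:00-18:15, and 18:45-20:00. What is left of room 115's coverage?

Merge the first list: 09:30–12:45, 13:30–19:30.
Merge the second list: 09:00–13:45, 14:00–17:00, 17:15–18:30, 18:45–20:00.
09:30–12:45: entirely removed.
13:30–19:30 \ B = 13:45–14:00, 17:00–17:15, 18:30–18:45.

13:45–14:00, 17:00–17:15, 18:30–18:45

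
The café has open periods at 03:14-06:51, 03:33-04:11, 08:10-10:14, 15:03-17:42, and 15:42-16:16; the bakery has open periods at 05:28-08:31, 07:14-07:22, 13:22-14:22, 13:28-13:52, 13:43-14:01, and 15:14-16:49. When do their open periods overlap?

05:28–06:51, 08:10–08:31, 15:14–16:49

First set merges to 03:14–06:51, 08:10–10:14, 15:03–17:42.
Second set merges to 05:28–08:31, 13:22–14:22, 15:14–16:49.
03:14–06:51 meets the second set on 05:28–06:51.
08:10–10:14 meets the second set on 08:10–08:31.
15:03–17:42 meets the second set on 15:14–16:49.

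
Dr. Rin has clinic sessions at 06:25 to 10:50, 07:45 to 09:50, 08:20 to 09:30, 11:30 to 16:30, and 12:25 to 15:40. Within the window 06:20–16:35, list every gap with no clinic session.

Covered (merged): 06:25–10:50, 11:30–16:30.
Complement within 06:20–16:35: 06:20–06:25, 10:50–11:30, 16:30–16:35.

06:20–06:25, 10:50–11:30, 16:30–16:35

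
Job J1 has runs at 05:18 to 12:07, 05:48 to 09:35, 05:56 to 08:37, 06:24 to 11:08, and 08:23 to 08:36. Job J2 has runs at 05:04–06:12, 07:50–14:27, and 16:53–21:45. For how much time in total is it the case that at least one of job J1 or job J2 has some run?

First set merges to 05:18-12:07.
A ∪ B = 05:04-14:27, 16:53-21:45.
Total: 9 h 23 min + 4 h 52 min = 14 h 15 min.

14 h 15 min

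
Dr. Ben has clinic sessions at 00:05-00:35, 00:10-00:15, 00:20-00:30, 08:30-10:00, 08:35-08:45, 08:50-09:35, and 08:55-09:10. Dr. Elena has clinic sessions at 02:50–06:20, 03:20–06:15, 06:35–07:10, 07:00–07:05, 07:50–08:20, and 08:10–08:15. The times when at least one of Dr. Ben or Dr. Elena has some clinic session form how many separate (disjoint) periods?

First set merges to 00:05–00:35, 08:30–10:00.
Second set merges to 02:50–06:20, 06:35–07:10, 07:50–08:20.
A ∪ B = 00:05–00:35, 02:50–06:20, 06:35–07:10, 07:50–08:20, 08:30–10:00.
That is 5 disjoint pieces.

5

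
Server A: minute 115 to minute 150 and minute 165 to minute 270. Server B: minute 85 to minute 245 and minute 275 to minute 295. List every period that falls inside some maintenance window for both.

minute 115 to minute 150 overlaps B on minute 115 to minute 150.
minute 165 to minute 270 overlaps B on minute 165 to minute 245.

minute 115 to minute 150, minute 165 to minute 245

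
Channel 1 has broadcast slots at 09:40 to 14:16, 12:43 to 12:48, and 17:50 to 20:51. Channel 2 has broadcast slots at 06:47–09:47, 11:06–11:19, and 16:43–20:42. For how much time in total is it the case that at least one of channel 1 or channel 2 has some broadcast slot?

A, merged: 09:40-14:16, 17:50-20:51.
A ∪ B = 06:47-14:16, 16:43-20:51.
Total: 7 h 29 min + 4 h 8 min = 11 h 37 min.

11 h 37 min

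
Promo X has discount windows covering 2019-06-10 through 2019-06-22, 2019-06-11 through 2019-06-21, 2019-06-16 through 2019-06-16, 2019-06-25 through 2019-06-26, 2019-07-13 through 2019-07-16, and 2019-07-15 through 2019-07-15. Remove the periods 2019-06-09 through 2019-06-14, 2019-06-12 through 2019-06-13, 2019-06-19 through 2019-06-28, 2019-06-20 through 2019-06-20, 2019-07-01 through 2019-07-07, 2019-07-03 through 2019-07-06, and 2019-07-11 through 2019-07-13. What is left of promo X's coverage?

Merge the first list: 2019-06-10 through 2019-06-22, 2019-06-25 through 2019-06-26, 2019-07-13 through 2019-07-16.
Merge the second list: 2019-06-09 through 2019-06-14, 2019-06-19 through 2019-06-28, 2019-07-01 through 2019-07-07, 2019-07-11 through 2019-07-13.
2019-06-10 through 2019-06-22 minus B → 2019-06-15 through 2019-06-18.
2019-06-25 through 2019-06-26: fully covered by B → removed.
2019-07-13 through 2019-07-16 minus B → 2019-07-14 through 2019-07-16.

2019-06-15 through 2019-06-18, 2019-07-14 through 2019-07-16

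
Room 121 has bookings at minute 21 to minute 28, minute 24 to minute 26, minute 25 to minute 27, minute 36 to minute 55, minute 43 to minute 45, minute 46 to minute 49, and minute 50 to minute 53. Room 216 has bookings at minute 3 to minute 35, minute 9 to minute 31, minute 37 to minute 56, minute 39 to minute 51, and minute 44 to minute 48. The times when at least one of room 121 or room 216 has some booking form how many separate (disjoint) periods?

2

First set merges to minute 21 to minute 28, minute 36 to minute 55.
Second set merges to minute 3 to minute 35, minute 37 to minute 56.
A ∪ B = minute 3 to minute 35, minute 36 to minute 56.
That is 2 disjoint pieces.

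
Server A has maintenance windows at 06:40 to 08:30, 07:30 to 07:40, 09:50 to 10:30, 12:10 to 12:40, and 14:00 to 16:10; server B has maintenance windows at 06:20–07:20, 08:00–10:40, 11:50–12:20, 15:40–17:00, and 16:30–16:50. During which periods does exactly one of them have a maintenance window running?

06:20–06:40, 07:20–08:00, 08:30–09:50, 10:30–10:40, 11:50–12:10, 12:20–12:40, 14:00–15:40, 16:10–17:00

Merge the first list: 06:40–08:30, 09:50–10:30, 12:10–12:40, 14:00–16:10.
Merge the second list: 06:20–07:20, 08:00–10:40, 11:50–12:20, 15:40–17:00.
A but not B: 07:20–08:00, 12:20–12:40, 14:00–15:40.
B but not A: 06:20–06:40, 08:30–09:50, 10:30–10:40, 11:50–12:10, 16:10–17:00.
Combining gives A △ B.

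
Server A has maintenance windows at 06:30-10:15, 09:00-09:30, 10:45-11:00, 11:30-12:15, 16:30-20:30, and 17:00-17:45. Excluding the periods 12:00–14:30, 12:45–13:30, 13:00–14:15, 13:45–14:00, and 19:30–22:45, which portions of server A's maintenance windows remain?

First set merges to 06:30–10:15, 10:45–11:00, 11:30–12:15, 16:30–20:30.
Second set merges to 12:00–14:30, 19:30–22:45.
06:30–10:15: no B overlap → unchanged.
10:45–11:00: no B overlap → unchanged.
11:30–12:15 minus B → 11:30–12:00.
16:30–20:30 minus B → 16:30–19:30.

06:30–10:15, 10:45–11:00, 11:30–12:00, 16:30–19:30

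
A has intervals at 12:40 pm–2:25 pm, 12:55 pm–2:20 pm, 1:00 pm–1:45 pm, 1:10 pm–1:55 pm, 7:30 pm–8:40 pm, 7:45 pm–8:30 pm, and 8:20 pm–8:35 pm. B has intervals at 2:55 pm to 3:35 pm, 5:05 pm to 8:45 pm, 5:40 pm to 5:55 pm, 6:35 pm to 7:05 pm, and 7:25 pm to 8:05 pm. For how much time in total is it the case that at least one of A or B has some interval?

First set merges to 12:40 pm–2:25 pm, 7:30 pm–8:40 pm.
Second set merges to 2:55 pm–3:35 pm, 5:05 pm–8:45 pm.
A ∪ B = 12:40 pm–2:25 pm, 2:55 pm–3:35 pm, 5:05 pm–8:45 pm.
Total: 1 h 45 min + 40 min + 3 h 40 min = 6 h 5 min.

6 h 5 min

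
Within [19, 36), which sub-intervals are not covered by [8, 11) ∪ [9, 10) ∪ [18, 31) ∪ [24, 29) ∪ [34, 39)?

After merging, the occupied span is [8, 11), [18, 31), [34, 39).
Uncovered inside [19, 36): [31, 34).

[31, 34)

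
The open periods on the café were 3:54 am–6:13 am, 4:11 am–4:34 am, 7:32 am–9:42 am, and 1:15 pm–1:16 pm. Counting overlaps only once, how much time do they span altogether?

4 h 30 min

Merged: 3:54 am-6:13 am, 7:32 am-9:42 am, 1:15 pm-1:16 pm.
Lengths: 2 h 19 min + 2 h 10 min + 1 min = 4 h 30 min.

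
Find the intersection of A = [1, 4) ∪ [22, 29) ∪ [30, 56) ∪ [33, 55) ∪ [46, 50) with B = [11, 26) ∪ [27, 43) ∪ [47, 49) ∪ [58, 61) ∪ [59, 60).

A, merged: [1, 4), [22, 29), [30, 56).
B, merged: [11, 26), [27, 43), [47, 49), [58, 61).
[1, 4): no overlap with the second set.
[22, 29) meets the second set on [22, 26), [27, 29).
[30, 56) meets the second set on [30, 43), [47, 49).

[22, 26) ∪ [27, 29) ∪ [30, 43) ∪ [47, 49)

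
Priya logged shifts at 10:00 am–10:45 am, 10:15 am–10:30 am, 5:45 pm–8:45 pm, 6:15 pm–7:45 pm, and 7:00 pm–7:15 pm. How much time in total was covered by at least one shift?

Merged: 10:00 am–10:45 am, 5:45 pm–8:45 pm.
Lengths: 45 min + 3 h = 3 h 45 min.

3 h 45 min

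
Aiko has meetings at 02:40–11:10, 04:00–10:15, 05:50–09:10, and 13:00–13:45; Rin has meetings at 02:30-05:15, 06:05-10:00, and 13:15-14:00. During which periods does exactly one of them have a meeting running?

A, merged: 02:40–11:10, 13:00–13:45.
A but not B: 05:15–06:05, 10:00–11:10, 13:00–13:15.
B but not A: 02:30–02:40, 13:45–14:00.
Combining gives A △ B.

02:30–02:40, 05:15–06:05, 10:00–11:10, 13:00–13:15, 13:45–14:00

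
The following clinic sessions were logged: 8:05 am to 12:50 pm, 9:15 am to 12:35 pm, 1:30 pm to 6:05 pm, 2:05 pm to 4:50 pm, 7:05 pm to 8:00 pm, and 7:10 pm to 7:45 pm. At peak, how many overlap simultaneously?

Walk the sorted start/end points keeping a running depth.
The depth first hits 2 at 9:15 am.

2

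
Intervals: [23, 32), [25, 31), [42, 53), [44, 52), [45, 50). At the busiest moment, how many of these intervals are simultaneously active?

Walk the sorted start/end points keeping a running depth.
The depth first hits 3 at 45.

3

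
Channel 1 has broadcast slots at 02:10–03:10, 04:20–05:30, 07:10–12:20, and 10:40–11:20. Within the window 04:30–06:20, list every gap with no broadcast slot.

05:30–06:20

The merged coverage is 02:10–03:10, 04:20–05:30, 07:10–12:20.
Uncovered inside 04:30–06:20: 05:30–06:20.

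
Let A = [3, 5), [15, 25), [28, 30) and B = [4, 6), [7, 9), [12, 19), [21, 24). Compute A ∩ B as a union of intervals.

[3, 5) overlaps B on [4, 5).
[15, 25) overlaps B on [15, 19), [21, 24).
[28, 30) falls entirely outside B.

[4, 5) ∪ [15, 19) ∪ [21, 24)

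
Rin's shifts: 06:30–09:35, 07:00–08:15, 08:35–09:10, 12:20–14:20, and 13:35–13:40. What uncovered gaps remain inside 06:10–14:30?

After merging, the occupied span is 06:30–09:35, 12:20–14:20.
Complement within 06:10–14:30: 06:10–06:30, 09:35–12:20, 14:20–14:30.

06:10–06:30, 09:35–12:20, 14:20–14:30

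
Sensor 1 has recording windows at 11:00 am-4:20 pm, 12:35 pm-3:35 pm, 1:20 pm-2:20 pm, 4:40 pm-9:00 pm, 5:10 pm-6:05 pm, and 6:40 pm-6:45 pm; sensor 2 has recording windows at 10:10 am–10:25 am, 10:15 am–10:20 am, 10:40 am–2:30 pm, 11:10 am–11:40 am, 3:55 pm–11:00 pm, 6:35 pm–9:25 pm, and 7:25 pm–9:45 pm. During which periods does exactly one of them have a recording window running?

10:10 am–10:25 am, 10:40 am–11:00 am, 2:30 pm–3:55 pm, 4:20 pm–4:40 pm, 9:00 pm–11:00 pm

A, merged: 11:00 am–4:20 pm, 4:40 pm–9:00 pm.
B, merged: 10:10 am–10:25 am, 10:40 am–2:30 pm, 3:55 pm–11:00 pm.
Only in the first: 2:30 pm–3:55 pm.
Only in the second: 10:10 am–10:25 am, 10:40 am–11:00 am, 4:20 pm–4:40 pm, 9:00 pm–11:00 pm.
Together these are the periods covered by exactly one.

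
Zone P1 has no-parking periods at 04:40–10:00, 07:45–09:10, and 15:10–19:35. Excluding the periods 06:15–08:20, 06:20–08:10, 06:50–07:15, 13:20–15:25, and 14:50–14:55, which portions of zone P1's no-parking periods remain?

First set merges to 04:40–10:00, 15:10–19:35.
Second set merges to 06:15–08:20, 13:20–15:25.
04:40–10:00 \ B = 04:40–06:15, 08:20–10:00.
15:10–19:35 \ B = 15:25–19:35.

04:40–06:15, 08:20–10:00, 15:25–19:35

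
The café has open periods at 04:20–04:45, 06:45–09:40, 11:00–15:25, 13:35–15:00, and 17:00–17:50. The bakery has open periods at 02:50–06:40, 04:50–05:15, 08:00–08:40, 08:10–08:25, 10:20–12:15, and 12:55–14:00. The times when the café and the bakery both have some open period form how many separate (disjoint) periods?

4

A, merged: 04:20-04:45, 06:45-09:40, 11:00-15:25, 17:00-17:50.
B, merged: 02:50-06:40, 08:00-08:40, 10:20-12:15, 12:55-14:00.
A ∩ B = 04:20-04:45, 08:00-08:40, 11:00-12:15, 12:55-14:00.
That is 4 disjoint pieces.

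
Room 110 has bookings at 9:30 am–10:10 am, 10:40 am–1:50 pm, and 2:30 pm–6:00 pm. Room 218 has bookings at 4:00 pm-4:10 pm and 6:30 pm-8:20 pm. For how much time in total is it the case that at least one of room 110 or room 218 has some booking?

A ∪ B = 9:30 am–10:10 am, 10:40 am–1:50 pm, 2:30 pm–6:00 pm, 6:30 pm–8:20 pm.
Total: 40 min + 3 h 10 min + 3 h 30 min + 1 h 50 min = 9 h 10 min.

9 h 10 min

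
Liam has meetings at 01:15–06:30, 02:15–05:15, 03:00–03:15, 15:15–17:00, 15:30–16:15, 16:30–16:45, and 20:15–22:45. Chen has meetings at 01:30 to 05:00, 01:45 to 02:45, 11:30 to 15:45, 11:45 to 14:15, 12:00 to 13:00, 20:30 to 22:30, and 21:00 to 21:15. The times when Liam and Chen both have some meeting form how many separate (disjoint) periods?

3

First set merges to 01:15–06:30, 15:15–17:00, 20:15–22:45.
Second set merges to 01:30–05:00, 11:30–15:45, 20:30–22:30.
A ∩ B = 01:30–05:00, 15:15–15:45, 20:30–22:30.
That is 3 disjoint pieces.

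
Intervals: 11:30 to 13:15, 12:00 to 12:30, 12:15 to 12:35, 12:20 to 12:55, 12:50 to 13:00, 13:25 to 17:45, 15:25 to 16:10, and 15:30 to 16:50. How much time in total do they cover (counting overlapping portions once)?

Merged: 11:30–13:15, 13:25–17:45.
Lengths: 1 h 45 min + 4 h 20 min = 6 h 5 min.

6 h 5 min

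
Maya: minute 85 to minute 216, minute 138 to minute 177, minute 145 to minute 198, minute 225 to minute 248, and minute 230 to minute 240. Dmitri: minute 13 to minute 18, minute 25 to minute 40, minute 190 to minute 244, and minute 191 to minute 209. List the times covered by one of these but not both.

minute 13 to minute 18, minute 25 to minute 40, minute 85 to minute 190, minute 216 to minute 225, minute 244 to minute 248

Merge the first list: minute 85 to minute 216, minute 225 to minute 248.
Merge the second list: minute 13 to minute 18, minute 25 to minute 40, minute 190 to minute 244.
Only in the first: minute 85 to minute 190, minute 244 to minute 248.
Only in the second: minute 13 to minute 18, minute 25 to minute 40, minute 216 to minute 225.
Together these are the periods covered by exactly one.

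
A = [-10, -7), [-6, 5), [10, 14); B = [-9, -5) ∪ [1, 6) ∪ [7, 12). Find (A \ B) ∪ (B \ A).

[-10, -9) ∪ [-7, -6) ∪ [-5, 1) ∪ [5, 6) ∪ [7, 10) ∪ [12, 14)

Only in the first: [-10, -9), [-5, 1), [12, 14).
Only in the second: [-7, -6), [5, 6), [7, 10).
Together these are the periods covered by exactly one.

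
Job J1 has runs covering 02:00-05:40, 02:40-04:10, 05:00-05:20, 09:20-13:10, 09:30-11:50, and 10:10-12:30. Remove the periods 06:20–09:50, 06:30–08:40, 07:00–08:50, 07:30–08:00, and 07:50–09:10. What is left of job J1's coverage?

02:00-05:40, 09:50-13:10

Merge the first list: 02:00-05:40, 09:20-13:10.
Merge the second list: 06:20-09:50.
02:00-05:40: no B overlap → unchanged.
09:20-13:10 minus B → 09:50-13:10.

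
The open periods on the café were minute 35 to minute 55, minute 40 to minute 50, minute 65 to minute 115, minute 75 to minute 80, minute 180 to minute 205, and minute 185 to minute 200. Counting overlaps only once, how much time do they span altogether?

Merged: minute 35 to minute 55, minute 65 to minute 115, minute 180 to minute 205.
Lengths: 20 minutes + 50 minutes + 25 minutes = 95 minutes.

95 minutes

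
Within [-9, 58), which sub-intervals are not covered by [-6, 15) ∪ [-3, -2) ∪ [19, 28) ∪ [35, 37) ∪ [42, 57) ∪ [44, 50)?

[-9, -6) ∪ [15, 19) ∪ [28, 35) ∪ [37, 42) ∪ [57, 58)

After merging, the occupied span is [-6, 15), [19, 28), [35, 37), [42, 57).
Gaps within [-9, 58): [-9, -6), [15, 19), [28, 35), [37, 42), [57, 58).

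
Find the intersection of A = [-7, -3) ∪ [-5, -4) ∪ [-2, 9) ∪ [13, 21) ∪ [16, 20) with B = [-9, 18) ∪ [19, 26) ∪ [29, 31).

First set merges to [-7, -3), [-2, 9), [13, 21).
[-7, -3) ∩ B → [-7, -3).
[-2, 9) ∩ B → [-2, 9).
[13, 21) ∩ B → [13, 18), [19, 21).

[-7, -3) ∪ [-2, 9) ∪ [13, 18) ∪ [19, 21)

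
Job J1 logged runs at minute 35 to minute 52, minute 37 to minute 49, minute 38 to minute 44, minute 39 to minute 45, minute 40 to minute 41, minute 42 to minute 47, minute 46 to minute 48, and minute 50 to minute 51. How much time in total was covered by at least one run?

17 minutes

Merged: minute 35 to minute 52.
Length: 17 minutes.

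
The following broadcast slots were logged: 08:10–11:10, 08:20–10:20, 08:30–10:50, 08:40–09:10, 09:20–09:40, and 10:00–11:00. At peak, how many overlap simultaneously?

4

At 08:40, 4 of the intervals are simultaneously active.
No point has more.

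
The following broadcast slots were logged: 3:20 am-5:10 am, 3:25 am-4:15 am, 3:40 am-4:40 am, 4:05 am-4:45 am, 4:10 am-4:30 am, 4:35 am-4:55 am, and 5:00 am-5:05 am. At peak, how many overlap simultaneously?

Walk the sorted start/end points keeping a running depth.
The depth first hits 5 at 4:10 am.

5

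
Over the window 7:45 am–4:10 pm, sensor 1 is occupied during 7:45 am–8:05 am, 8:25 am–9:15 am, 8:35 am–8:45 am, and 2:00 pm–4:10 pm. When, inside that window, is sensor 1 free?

8:05 am-8:25 am, 9:15 am-2:00 pm

Covered (merged): 7:45 am-8:05 am, 8:25 am-9:15 am, 2:00 pm-4:10 pm.
Gaps within 7:45 am-4:10 pm: 8:05 am-8:25 am, 9:15 am-2:00 pm.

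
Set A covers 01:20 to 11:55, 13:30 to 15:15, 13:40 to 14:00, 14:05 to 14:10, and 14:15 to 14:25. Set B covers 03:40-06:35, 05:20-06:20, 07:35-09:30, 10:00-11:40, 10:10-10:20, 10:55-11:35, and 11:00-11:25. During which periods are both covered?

Merge the first list: 01:20–11:55, 13:30–15:15.
Merge the second list: 03:40–06:35, 07:35–09:30, 10:00–11:40.
01:20–11:55 ∩ B → 03:40–06:35, 07:35–09:30, 10:00–11:40.
13:30–15:15 meets no B interval.

03:40–06:35, 07:35–09:30, 10:00–11:40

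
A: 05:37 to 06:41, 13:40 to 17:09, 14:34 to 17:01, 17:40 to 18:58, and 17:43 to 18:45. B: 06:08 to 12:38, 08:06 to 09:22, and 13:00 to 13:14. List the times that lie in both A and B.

Merge the first list: 05:37–06:41, 13:40–17:09, 17:40–18:58.
Merge the second list: 06:08–12:38, 13:00–13:14.
05:37–06:41 ∩ B → 06:08–06:41.
13:40–17:09 meets no B interval.
17:40–18:58 meets no B interval.

06:08–06:41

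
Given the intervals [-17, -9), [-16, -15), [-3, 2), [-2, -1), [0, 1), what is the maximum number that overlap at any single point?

At -16, 2 of the intervals are simultaneously active.
No point has more.

2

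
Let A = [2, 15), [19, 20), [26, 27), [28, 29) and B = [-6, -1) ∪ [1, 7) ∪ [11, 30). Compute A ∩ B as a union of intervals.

[2, 7) ∪ [11, 15) ∪ [19, 20) ∪ [26, 27) ∪ [28, 29)

[2, 15) overlaps B on [2, 7), [11, 15).
[19, 20) overlaps B on [19, 20).
[26, 27) overlaps B on [26, 27).
[28, 29) overlaps B on [28, 29).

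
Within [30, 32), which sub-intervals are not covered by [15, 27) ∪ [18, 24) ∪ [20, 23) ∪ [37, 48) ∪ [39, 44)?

[30, 32)

After merging, the occupied span is [15, 27), [37, 48).
Uncovered inside [30, 32): [30, 32).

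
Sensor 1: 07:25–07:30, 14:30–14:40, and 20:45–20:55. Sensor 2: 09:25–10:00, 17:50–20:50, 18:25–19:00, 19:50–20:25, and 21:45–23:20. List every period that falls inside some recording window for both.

20:45–20:50

Second set merges to 09:25–10:00, 17:50–20:50, 21:45–23:20.
07:25–07:30: no overlap with the second set.
14:30–14:40: no overlap with the second set.
20:45–20:55 meets the second set on 20:45–20:50.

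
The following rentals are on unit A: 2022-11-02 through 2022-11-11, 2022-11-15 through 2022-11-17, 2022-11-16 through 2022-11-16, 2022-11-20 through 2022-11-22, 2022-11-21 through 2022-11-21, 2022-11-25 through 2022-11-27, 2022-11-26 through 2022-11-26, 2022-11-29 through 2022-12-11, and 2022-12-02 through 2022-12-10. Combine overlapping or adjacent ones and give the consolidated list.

2022-11-15 through 2022-11-17 is disjoint → start new block.
2022-11-16 through 2022-11-16 overlaps/touches 2022-11-15 through 2022-11-17 → extend to 2022-11-15 through 2022-11-17.
2022-11-20 through 2022-11-22 is disjoint → start new block.
2022-11-21 through 2022-11-21 overlaps/touches 2022-11-20 through 2022-11-22 → extend to 2022-11-20 through 2022-11-22.
2022-11-25 through 2022-11-27 is disjoint → start new block.
2022-11-26 through 2022-11-26 overlaps/touches 2022-11-25 through 2022-11-27 → extend to 2022-11-25 through 2022-11-27.
2022-11-29 through 2022-12-11 is disjoint → start new block.
2022-12-02 through 2022-12-10 overlaps/touches 2022-11-29 through 2022-12-11 → extend to 2022-11-29 through 2022-12-11.

2022-11-02 through 2022-11-11, 2022-11-15 through 2022-11-17, 2022-11-20 through 2022-11-22, 2022-11-25 through 2022-11-27, 2022-11-29 through 2022-12-11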